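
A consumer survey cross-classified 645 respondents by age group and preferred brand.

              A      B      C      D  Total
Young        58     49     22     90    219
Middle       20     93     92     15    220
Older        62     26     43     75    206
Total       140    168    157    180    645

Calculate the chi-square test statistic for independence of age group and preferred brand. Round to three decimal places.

Grand total N = 645.
Expected counts (row total × column total / N):
  Young, A: 219×140/645 = 47.5349
  Young, B: 219×168/645 = 57.0419
  Young, C: 219×157/645 = 53.3070
  Young, D: 219×180/645 = 61.1163
  Middle, A: 220×140/645 = 47.7519
  Middle, B: 220×168/645 = 57.3023
  Middle, C: 220×157/645 = 53.5504
  Middle, D: 220×180/645 = 61.3953
  Older, A: 206×140/645 = 44.7132
  Older, B: 206×168/645 = 53.6558
  Older, C: 206×157/645 = 50.1426
  Older, D: 206×180/645 = 57.4884
Contributions (O − E)²/E:
  (58 − 47.5349)²/47.5349 = 2.3040
  (49 − 57.0419)²/57.0419 = 1.1338
  (22 − 53.3070)²/53.3070 = 18.3865
  (90 − 61.1163)²/61.1163 = 13.6505
  (20 − 47.7519)²/47.7519 = 16.1285
  (93 − 57.3023)²/57.3023 = 22.2386
  (92 − 53.5504)²/53.5504 = 27.6071
  (15 − 61.3953)²/61.3953 = 35.0601
  (62 − 44.7132)²/44.7132 = 6.6833
  (26 − 53.6558)²/53.6558 = 14.2546
  (43 − 50.1426)²/50.1426 = 1.0174
  (75 − 57.4884)²/57.4884 = 5.3342
χ² = 2.3040 + 1.1338 + 18.3865 + 13.6505 + 16.1285 + 22.2386 + 27.6071 + 35.0601 + 6.6833 + 14.2546 + 1.0174 + 5.3342 = 163.799

163.799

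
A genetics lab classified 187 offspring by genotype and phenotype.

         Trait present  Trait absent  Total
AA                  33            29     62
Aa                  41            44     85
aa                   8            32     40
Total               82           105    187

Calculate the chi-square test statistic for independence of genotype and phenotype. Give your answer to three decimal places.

Grand total N = 187.
Expected counts (row total × column total / N):
  AA, Trait present: 62×82/187 = 27.1872
  AA, Trait absent: 62×105/187 = 34.8128
  Aa, Trait present: 85×82/187 = 37.2727
  Aa, Trait absent: 85×105/187 = 47.7273
  aa, Trait present: 40×82/187 = 17.5401
  aa, Trait absent: 40×105/187 = 22.4599
Contributions (O − E)²/E:
  (33 − 27.1872)²/27.1872 = 1.2428
  (29 − 34.8128)²/34.8128 = 0.9706
  (41 − 37.2727)²/37.2727 = 0.3727
  (44 − 47.7273)²/47.7273 = 0.2911
  (8 − 17.5401)²/17.5401 = 5.1889
  (32 − 22.4599)²/22.4599 = 4.0523
χ² = 1.2428 + 0.9706 + 0.3727 + 0.2911 + 5.1889 + 4.0523 = 12.118

12.118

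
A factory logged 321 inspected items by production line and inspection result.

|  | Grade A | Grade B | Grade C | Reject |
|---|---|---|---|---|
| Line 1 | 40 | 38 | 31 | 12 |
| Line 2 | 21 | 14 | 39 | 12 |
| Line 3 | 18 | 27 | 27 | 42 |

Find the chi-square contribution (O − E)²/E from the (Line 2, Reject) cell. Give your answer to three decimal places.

Row total (Line 2) = 86; column total (Reject) = 66; N = 321.
Expected count E = 86 × 66 / 321 = 17.6822.
Contribution = (O − E)²/E = (12 − 17.6822)² / 17.6822 = 1.826.

1.826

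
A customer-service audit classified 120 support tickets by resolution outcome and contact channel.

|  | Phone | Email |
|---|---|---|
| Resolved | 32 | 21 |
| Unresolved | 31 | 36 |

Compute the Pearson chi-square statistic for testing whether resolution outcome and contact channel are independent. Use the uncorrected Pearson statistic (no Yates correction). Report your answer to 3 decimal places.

2.362

Row totals: 53, 67. Column totals: 63, 57. Grand total N = 120.
Expected counts (row total × column total / N):
  Resolved, Phone: 53×63/120 = 27.8250
  Resolved, Email: 53×57/120 = 25.1750
  Unresolved, Phone: 67×63/120 = 35.1750
  Unresolved, Email: 67×57/120 = 31.8250
Contributions (O − E)²/E:
  (32 − 27.8250)²/27.8250 = 0.6264
  (21 − 25.1750)²/25.1750 = 0.6924
  (31 − 35.1750)²/35.1750 = 0.4955
  (36 − 31.8250)²/31.8250 = 0.5477
χ² = 0.6264 + 0.6924 + 0.4955 + 0.5477 = 2.362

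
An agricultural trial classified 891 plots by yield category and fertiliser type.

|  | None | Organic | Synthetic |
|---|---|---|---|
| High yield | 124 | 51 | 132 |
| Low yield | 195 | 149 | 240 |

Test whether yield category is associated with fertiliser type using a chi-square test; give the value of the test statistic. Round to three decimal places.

10.031

Row totals: 307, 584. Column totals: 319, 200, 372. Grand total N = 891.
Expected counts (row total × column total / N):
  High yield, None: 307×319/891 = 109.9136
  High yield, Organic: 307×200/891 = 68.9113
  High yield, Synthetic: 307×372/891 = 128.1751
  Low yield, None: 584×319/891 = 209.0864
  Low yield, Organic: 584×200/891 = 131.0887
  Low yield, Synthetic: 584×372/891 = 243.8249
Contributions (O − E)²/E:
  (124 − 109.9136)²/109.9136 = 1.8053
  (51 − 68.9113)²/68.9113 = 4.6555
  (132 − 128.1751)²/128.1751 = 0.1141
  (195 − 209.0864)²/209.0864 = 0.9490
  (149 − 131.0887)²/131.0887 = 2.4473
  (240 − 243.8249)²/243.8249 = 0.0600
χ² = 1.8053 + 4.6555 + 0.1141 + 0.9490 + 2.4473 + 0.0600 = 10.031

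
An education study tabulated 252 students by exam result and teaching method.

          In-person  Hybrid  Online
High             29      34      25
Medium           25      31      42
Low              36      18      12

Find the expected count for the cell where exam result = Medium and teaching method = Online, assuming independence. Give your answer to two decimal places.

30.72

Row total (Medium) = 98; column total (Online) = 79; grand total N = 252.
Expected count = (row total × column total) / N = 98 × 79 / 252 = 30.72.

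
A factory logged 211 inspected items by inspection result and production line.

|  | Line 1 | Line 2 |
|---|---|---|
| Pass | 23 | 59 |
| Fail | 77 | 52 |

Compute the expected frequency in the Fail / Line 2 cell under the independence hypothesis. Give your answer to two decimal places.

Row total (Fail) = 129; column total (Line 2) = 111; grand total N = 211.
Expected count = (row total × column total) / N = 129 × 111 / 211 = 67.86.

67.86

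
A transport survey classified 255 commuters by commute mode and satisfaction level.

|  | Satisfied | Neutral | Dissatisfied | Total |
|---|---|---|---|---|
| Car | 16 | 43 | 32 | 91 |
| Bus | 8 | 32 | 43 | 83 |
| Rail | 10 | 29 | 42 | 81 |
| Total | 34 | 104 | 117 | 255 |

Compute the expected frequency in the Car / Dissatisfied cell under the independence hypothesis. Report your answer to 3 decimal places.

41.753

Row total (Car) = 91; column total (Dissatisfied) = 117; grand total N = 255.
Expected count = (row total × column total) / N = 91 × 117 / 255 = 41.753.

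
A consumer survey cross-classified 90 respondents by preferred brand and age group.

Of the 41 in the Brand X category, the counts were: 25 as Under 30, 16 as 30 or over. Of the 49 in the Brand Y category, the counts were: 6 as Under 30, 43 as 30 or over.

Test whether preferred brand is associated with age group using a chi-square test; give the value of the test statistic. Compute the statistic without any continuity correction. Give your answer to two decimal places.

23.48

Row totals: 41, 49. Column totals: 31, 59. Grand total N = 90.
Expected counts (row total × column total / N):
  Brand X, Under 30: 41×31/90 = 14.122
  Brand X, 30 or over: 41×59/90 = 26.878
  Brand Y, Under 30: 49×31/90 = 16.878
  Brand Y, 30 or over: 49×59/90 = 32.122
Contributions (O − E)²/E:
  (25 − 14.122)²/14.122 = 8.3792
  (16 − 26.878)²/26.878 = 4.4025
  (6 − 16.878)²/16.878 = 7.0110
  (43 − 32.122)²/32.122 = 3.6838
χ² = 8.3792 + 4.4025 + 7.0110 + 3.6838 = 23.48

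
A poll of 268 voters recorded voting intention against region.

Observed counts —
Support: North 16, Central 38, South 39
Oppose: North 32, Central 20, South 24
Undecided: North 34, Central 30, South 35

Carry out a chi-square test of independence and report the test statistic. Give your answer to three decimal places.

Row totals: 93, 76, 99. Column totals: 82, 88, 98. Grand total N = 268.
Expected counts (row total × column total / N):
  Support, North: 93×82/268 = 28.4552
  Support, Central: 93×88/268 = 30.5373
  Support, South: 93×98/268 = 34.0075
  Oppose, North: 76×82/268 = 23.2537
  Oppose, Central: 76×88/268 = 24.9552
  Oppose, South: 76×98/268 = 27.7910
  Undecided, North: 99×82/268 = 30.2910
  Undecided, Central: 99×88/268 = 32.5075
  Undecided, South: 99×98/268 = 36.2015
Contributions (O − E)²/E:
  (16 − 28.4552)²/28.4552 = 5.4518
  (38 − 30.5373)²/30.5373 = 1.8237
  (39 − 34.0075)²/34.0075 = 0.7329
  (32 − 23.2537)²/23.2537 = 3.2897
  (20 − 24.9552)²/24.9552 = 0.9839
  (24 − 27.7910)²/27.7910 = 0.5171
  (34 − 30.2910)²/30.2910 = 0.4542
  (30 − 32.5075)²/32.5075 = 0.1934
  (35 − 36.2015)²/36.2015 = 0.0399
χ² = 5.4518 + 1.8237 + 0.7329 + 3.2897 + 0.9839 + 0.5171 + 0.4542 + 0.1934 + 0.0399 = 13.487

13.487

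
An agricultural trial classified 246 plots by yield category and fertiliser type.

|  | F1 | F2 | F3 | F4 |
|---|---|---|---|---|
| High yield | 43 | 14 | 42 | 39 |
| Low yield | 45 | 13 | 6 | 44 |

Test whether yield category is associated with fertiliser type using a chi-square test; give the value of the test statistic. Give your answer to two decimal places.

Row totals: 138, 108. Column totals: 88, 27, 48, 83. Grand total N = 246.
Expected counts (row total × column total / N):
  High yield, F1: 138×88/246 = 49.366
  High yield, F2: 138×27/246 = 15.146
  High yield, F3: 138×48/246 = 26.927
  High yield, F4: 138×83/246 = 46.561
  Low yield, F1: 108×88/246 = 38.634
  Low yield, F2: 108×27/246 = 11.854
  Low yield, F3: 108×48/246 = 21.073
  Low yield, F4: 108×83/246 = 36.439
Contributions (O − E)²/E:
  (43 − 49.366)²/49.366 = 0.8209
  (14 − 15.146)²/15.146 = 0.0867
  (42 − 26.927)²/26.927 = 8.4375
  (39 − 46.561)²/46.561 = 1.2278
  (45 − 38.634)²/38.634 = 1.0490
  (13 − 11.854)²/11.854 = 0.1108
  (6 − 21.073)²/21.073 = 10.7813
  (44 − 36.439)²/36.439 = 1.5689
χ² = 0.8209 + 0.0867 + 8.4375 + 1.2278 + 1.0490 + 0.1108 + 10.7813 + 1.5689 = 24.08

24.08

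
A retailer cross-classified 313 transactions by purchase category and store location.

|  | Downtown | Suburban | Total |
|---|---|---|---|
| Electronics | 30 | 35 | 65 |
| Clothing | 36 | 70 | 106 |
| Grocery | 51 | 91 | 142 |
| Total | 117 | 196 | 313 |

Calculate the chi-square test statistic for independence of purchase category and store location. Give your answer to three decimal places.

Grand total N = 313.
Expected counts (row total × column total / N):
  Electronics, Downtown: 65×117/313 = 24.2971
  Electronics, Suburban: 65×196/313 = 40.7029
  Clothing, Downtown: 106×117/313 = 39.6230
  Clothing, Suburban: 106×196/313 = 66.3770
  Grocery, Downtown: 142×117/313 = 53.0799
  Grocery, Suburban: 142×196/313 = 88.9201
Contributions (O − E)²/E:
  (30 − 24.2971)²/24.2971 = 1.3386
  (35 − 40.7029)²/40.7029 = 0.7990
  (36 − 39.6230)²/39.6230 = 0.3313
  (70 − 66.3770)²/66.3770 = 0.1978
  (51 − 53.0799)²/53.0799 = 0.0815
  (91 − 88.9201)²/88.9201 = 0.0487
χ² = 1.3386 + 0.7990 + 0.3313 + 0.1978 + 0.0815 + 0.0487 = 2.797

2.797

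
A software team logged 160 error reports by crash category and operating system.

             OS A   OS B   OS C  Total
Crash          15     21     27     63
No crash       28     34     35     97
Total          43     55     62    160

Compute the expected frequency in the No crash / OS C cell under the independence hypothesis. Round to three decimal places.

37.588

Row total (No crash) = 97; column total (OS C) = 62; grand total N = 160.
Expected count = (row total × column total) / N = 97 × 62 / 160 = 37.588.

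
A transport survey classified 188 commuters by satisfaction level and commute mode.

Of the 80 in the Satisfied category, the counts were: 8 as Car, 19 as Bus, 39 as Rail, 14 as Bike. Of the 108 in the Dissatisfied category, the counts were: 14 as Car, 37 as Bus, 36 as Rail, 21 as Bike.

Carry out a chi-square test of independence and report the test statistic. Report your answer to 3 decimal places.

Row totals: 80, 108. Column totals: 22, 56, 75, 35. Grand total N = 188.
Expected counts (row total × column total / N):
  Satisfied, Car: 80×22/188 = 9.3617
  Satisfied, Bus: 80×56/188 = 23.8298
  Satisfied, Rail: 80×75/188 = 31.9149
  Satisfied, Bike: 80×35/188 = 14.8936
  Dissatisfied, Car: 108×22/188 = 12.6383
  Dissatisfied, Bus: 108×56/188 = 32.1702
  Dissatisfied, Rail: 108×75/188 = 43.0851
  Dissatisfied, Bike: 108×35/188 = 20.1064
Contributions (O − E)²/E:
  (8 − 9.3617)²/9.3617 = 0.1981
  (19 − 23.8298)²/23.8298 = 0.9789
  (39 − 31.9149)²/31.9149 = 1.5729
  (14 − 14.8936)²/14.8936 = 0.0536
  (14 − 12.6383)²/12.6383 = 0.1467
  (37 − 32.1702)²/32.1702 = 0.7251
  (36 − 43.0851)²/43.0851 = 1.1651
  (21 − 20.1064)²/20.1064 = 0.0397
χ² = 0.1981 + 0.9789 + 1.5729 + 0.0536 + 0.1467 + 0.7251 + 1.1651 + 0.0397 = 4.880

4.880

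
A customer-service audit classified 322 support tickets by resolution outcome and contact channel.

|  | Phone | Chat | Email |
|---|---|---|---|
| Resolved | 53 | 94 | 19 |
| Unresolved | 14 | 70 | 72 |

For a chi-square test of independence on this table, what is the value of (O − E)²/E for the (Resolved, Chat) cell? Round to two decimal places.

1.06

Row total (Resolved) = 166; column total (Chat) = 164; N = 322.
Expected count E = 166 × 164 / 322 = 84.547.
Contribution = (O − E)²/E = (94 − 84.547)² / 84.547 = 1.06.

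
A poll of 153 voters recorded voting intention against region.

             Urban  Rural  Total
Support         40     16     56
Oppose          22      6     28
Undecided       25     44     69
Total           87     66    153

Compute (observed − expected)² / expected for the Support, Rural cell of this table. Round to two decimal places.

Row total (Support) = 56; column total (Rural) = 66; N = 153.
Expected count E = 56 × 66 / 153 = 24.157.
Contribution = (O − E)²/E = (16 − 24.157)² / 24.157 = 2.75.

2.75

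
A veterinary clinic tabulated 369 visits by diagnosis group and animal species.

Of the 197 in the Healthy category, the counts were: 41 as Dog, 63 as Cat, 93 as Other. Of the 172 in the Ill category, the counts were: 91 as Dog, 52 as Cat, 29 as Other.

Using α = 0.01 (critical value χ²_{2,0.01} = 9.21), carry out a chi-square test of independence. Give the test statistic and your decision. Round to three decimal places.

Row totals: 197, 172. Column totals: 132, 115, 122. Grand total N = 369.
Expected counts (row total × column total / N):
  Healthy, Dog: 197×132/369 = 70.4715
  Healthy, Cat: 197×115/369 = 61.3957
  Healthy, Other: 197×122/369 = 65.1328
  Ill, Dog: 172×132/369 = 61.5285
  Ill, Cat: 172×115/369 = 53.6043
  Ill, Other: 172×122/369 = 56.8672
Contributions (O − E)²/E:
  (41 − 70.4715)²/70.4715 = 12.3251
  (63 − 61.3957)²/61.3957 = 0.0419
  (93 − 65.1328)²/65.1328 = 11.9230
  (91 − 61.5285)²/61.5285 = 14.1165
  (52 − 53.6043)²/53.6043 = 0.0480
  (29 − 56.8672)²/56.8672 = 13.6560
χ² = 12.3251 + 0.0419 + 11.9230 + 14.1165 + 0.0480 + 13.6560 = 52.111
df = (2−1)(3−1) = 2. Since 52.111 > 9.21, reject the null hypothesis of independence at α = 0.01.

52.111; reject H₀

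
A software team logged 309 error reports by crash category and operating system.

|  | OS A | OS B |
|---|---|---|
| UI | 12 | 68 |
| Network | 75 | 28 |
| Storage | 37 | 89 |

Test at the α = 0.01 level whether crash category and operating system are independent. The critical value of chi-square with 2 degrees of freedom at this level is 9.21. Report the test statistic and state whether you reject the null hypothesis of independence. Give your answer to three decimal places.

Row totals: 80, 103, 126. Column totals: 124, 185. Grand total N = 309.
Expected counts (row total × column total / N):
  UI, OS A: 80×124/309 = 32.1036
  UI, OS B: 80×185/309 = 47.8964
  Network, OS A: 103×124/309 = 41.3333
  Network, OS B: 103×185/309 = 61.6667
  Storage, OS A: 126×124/309 = 50.5631
  Storage, OS B: 126×185/309 = 75.4369
Contributions (O − E)²/E:
  (12 − 32.1036)²/32.1036 = 12.5891
  (68 − 47.8964)²/47.8964 = 8.4381
  (75 − 41.3333)²/41.3333 = 27.4221
  (28 − 61.6667)²/61.6667 = 18.3802
  (37 − 50.5631)²/50.5631 = 3.6382
  (89 − 75.4369)²/75.4369 = 2.4386
χ² = 12.5891 + 8.4381 + 27.4221 + 18.3802 + 3.6382 + 2.4386 = 72.906
df = (3−1)(2−1) = 2. Since 72.906 > 9.21, reject the null hypothesis of independence at α = 0.01.

72.906; reject H₀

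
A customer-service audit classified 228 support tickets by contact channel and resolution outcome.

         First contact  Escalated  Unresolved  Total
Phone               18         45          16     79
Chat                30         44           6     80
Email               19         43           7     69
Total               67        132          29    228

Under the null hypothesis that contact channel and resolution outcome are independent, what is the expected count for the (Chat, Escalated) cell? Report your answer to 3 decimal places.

46.316

Row total (Chat) = 80; column total (Escalated) = 132; grand total N = 228.
Expected count = (row total × column total) / N = 80 × 132 / 228 = 46.316.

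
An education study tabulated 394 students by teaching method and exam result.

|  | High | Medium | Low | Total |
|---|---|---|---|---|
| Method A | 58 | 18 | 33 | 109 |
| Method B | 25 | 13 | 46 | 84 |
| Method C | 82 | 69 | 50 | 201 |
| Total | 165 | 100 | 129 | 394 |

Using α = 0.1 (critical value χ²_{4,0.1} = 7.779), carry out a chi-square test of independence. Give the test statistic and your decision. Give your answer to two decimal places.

35.75; reject H₀

Grand total N = 394.
Expected counts (row total × column total / N):
  Method A, High: 109×165/394 = 45.647
  Method A, Medium: 109×100/394 = 27.665
  Method A, Low: 109×129/394 = 35.688
  Method B, High: 84×165/394 = 35.178
  Method B, Medium: 84×100/394 = 21.320
  Method B, Low: 84×129/394 = 27.503
  Method C, High: 201×165/394 = 84.175
  Method C, Medium: 201×100/394 = 51.015
  Method C, Low: 201×129/394 = 65.810
Contributions (O − E)²/E:
  (58 − 45.647)²/45.647 = 3.3430
  (18 − 27.665)²/27.665 = 3.3765
  (33 − 35.688)²/35.688 = 0.2025
  (25 − 35.178)²/35.178 = 2.9448
  (13 − 21.320)²/21.320 = 3.2468
  (46 − 27.503)²/27.503 = 12.4401
  (82 − 84.175)²/84.175 = 0.0562
  (69 − 51.015)²/51.015 = 6.3405
  (50 − 65.810)²/65.810 = 3.7981
χ² = 3.3430 + 3.3765 + 0.2025 + 2.9448 + 3.2468 + 12.4401 + 0.0562 + 6.3405 + 3.7981 = 35.75
df = (3−1)(3−1) = 4. Since 35.75 > 7.779, reject the null hypothesis of independence at α = 0.1.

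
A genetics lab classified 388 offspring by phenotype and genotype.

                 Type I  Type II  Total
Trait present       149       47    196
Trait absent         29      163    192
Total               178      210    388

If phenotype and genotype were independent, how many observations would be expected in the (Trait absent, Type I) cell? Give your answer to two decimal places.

88.08

Row total (Trait absent) = 192; column total (Type I) = 178; grand total N = 388.
Expected count = (row total × column total) / N = 192 × 178 / 388 = 88.08.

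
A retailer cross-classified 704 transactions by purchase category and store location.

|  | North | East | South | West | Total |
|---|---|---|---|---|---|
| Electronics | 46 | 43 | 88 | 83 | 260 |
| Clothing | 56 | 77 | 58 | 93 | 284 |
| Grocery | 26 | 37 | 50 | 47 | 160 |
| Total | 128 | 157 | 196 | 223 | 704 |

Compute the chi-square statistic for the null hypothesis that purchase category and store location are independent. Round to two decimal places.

Grand total N = 704.
Expected counts (row total × column total / N):
  Electronics, North: 260×128/704 = 47.2727
  Electronics, East: 260×157/704 = 57.9830
  Electronics, South: 260×196/704 = 72.3864
  Electronics, West: 260×223/704 = 82.3580
  Clothing, North: 284×128/704 = 51.6364
  Clothing, East: 284×157/704 = 63.3352
  Clothing, South: 284×196/704 = 79.0682
  Clothing, West: 284×223/704 = 89.9602
  Grocery, North: 160×128/704 = 29.0909
  Grocery, East: 160×157/704 = 35.6818
  Grocery, South: 160×196/704 = 44.5455
  Grocery, West: 160×223/704 = 50.6818
Contributions (O − E)²/E:
  (46 − 47.2727)²/47.2727 = 0.0343
  (43 − 57.9830)²/57.9830 = 3.8717
  (88 − 72.3864)²/72.3864 = 3.3678
  (83 − 82.3580)²/82.3580 = 0.0050
  (56 − 51.6364)²/51.6364 = 0.3688
  (77 − 63.3352)²/63.3352 = 2.9482
  (58 − 79.0682)²/79.0682 = 5.6137
  (93 − 89.9602)²/89.9602 = 0.1027
  (26 − 29.0909)²/29.0909 = 0.3284
  (37 − 35.6818)²/35.6818 = 0.0487
  (50 − 44.5455)²/44.5455 = 0.6679
  (47 − 50.6818)²/50.6818 = 0.2675
χ² = 0.0343 + 3.8717 + 3.3678 + 0.0050 + 0.3688 + 2.9482 + 5.6137 + 0.1027 + 0.3284 + 0.0487 + 0.6679 + 0.2675 = 17.62

17.62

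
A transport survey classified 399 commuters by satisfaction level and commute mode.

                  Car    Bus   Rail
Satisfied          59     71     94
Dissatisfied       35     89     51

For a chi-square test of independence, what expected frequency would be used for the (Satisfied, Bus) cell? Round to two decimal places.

89.82

Row total (Satisfied) = 224; column total (Bus) = 160; grand total N = 399.
Expected count = (row total × column total) / N = 224 × 160 / 399 = 89.82.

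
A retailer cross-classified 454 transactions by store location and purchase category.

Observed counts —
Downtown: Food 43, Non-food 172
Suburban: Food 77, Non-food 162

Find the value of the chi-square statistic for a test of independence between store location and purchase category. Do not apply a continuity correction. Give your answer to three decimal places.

Row totals: 215, 239. Column totals: 120, 334. Grand total N = 454.
Expected counts (row total × column total / N):
  Downtown, Food: 215×120/454 = 56.8282
  Downtown, Non-food: 215×334/454 = 158.1718
  Suburban, Food: 239×120/454 = 63.1718
  Suburban, Non-food: 239×334/454 = 175.8282
Contributions (O − E)²/E:
  (43 − 56.8282)²/56.8282 = 3.3649
  (172 − 158.1718)²/158.1718 = 1.2089
  (77 − 63.1718)²/63.1718 = 3.0270
  (162 − 175.8282)²/175.8282 = 1.0875
χ² = 3.3649 + 1.2089 + 3.0270 + 1.0875 = 8.688

8.688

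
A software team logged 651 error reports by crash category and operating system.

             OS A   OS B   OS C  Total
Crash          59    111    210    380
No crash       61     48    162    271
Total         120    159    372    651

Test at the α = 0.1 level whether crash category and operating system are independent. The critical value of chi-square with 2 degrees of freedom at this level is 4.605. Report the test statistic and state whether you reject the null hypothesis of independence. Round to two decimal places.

13.31; reject H₀

Grand total N = 651.
Expected counts (row total × column total / N):
  Crash, OS A: 380×120/651 = 70.046
  Crash, OS B: 380×159/651 = 92.811
  Crash, OS C: 380×372/651 = 217.143
  No crash, OS A: 271×120/651 = 49.954
  No crash, OS B: 271×159/651 = 66.189
  No crash, OS C: 271×372/651 = 154.857
Contributions (O − E)²/E:
  (59 − 70.046)²/70.046 = 1.7419
  (111 − 92.811)²/92.811 = 3.5647
  (210 − 217.143)²/217.143 = 0.2350
  (61 − 49.954)²/49.954 = 2.4425
  (48 − 66.189)²/66.189 = 4.9984
  (162 − 154.857)²/154.857 = 0.3295
χ² = 1.7419 + 3.5647 + 0.2350 + 2.4425 + 4.9984 + 0.3295 = 13.31
df = (2−1)(3−1) = 2. Since 13.31 > 4.605, reject the null hypothesis of independence at α = 0.1.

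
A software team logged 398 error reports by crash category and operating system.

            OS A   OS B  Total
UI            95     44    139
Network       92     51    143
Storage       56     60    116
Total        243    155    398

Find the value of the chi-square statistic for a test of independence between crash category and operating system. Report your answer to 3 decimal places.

11.721

Grand total N = 398.
Expected counts (row total × column total / N):
  UI, OS A: 139×243/398 = 84.8668
  UI, OS B: 139×155/398 = 54.1332
  Network, OS A: 143×243/398 = 87.3090
  Network, OS B: 143×155/398 = 55.6910
  Storage, OS A: 116×243/398 = 70.8241
  Storage, OS B: 116×155/398 = 45.1759
Contributions (O − E)²/E:
  (95 − 84.8668)²/84.8668 = 1.2099
  (44 − 54.1332)²/54.1332 = 1.8968
  (92 − 87.3090)²/87.3090 = 0.2520
  (51 − 55.6910)²/55.6910 = 0.3951
  (56 − 70.8241)²/70.8241 = 3.1028
  (60 − 45.1759)²/45.1759 = 4.8644
χ² = 1.2099 + 1.8968 + 0.2520 + 0.3951 + 3.1028 + 4.8644 = 11.721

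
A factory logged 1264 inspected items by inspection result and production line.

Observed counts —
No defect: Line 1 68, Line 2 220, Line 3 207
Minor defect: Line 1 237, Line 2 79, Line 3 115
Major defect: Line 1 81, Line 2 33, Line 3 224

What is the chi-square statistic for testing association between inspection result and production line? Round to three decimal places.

311.663

Row totals: 495, 431, 338. Column totals: 386, 332, 546. Grand total N = 1264.
Expected counts (row total × column total / N):
  No defect, Line 1: 495×386/1264 = 151.1630
  No defect, Line 2: 495×332/1264 = 130.0158
  No defect, Line 3: 495×546/1264 = 213.8212
  Minor defect, Line 1: 431×386/1264 = 131.6187
  Minor defect, Line 2: 431×332/1264 = 113.2057
  Minor defect, Line 3: 431×546/1264 = 186.1756
  Major defect, Line 1: 338×386/1264 = 103.2184
  Major defect, Line 2: 338×332/1264 = 88.7785
  Major defect, Line 3: 338×546/1264 = 146.0032
Contributions (O − E)²/E:
  (68 − 151.1630)²/151.1630 = 45.7525
  (220 − 130.0158)²/130.0158 = 62.2782
  (207 − 213.8212)²/213.8212 = 0.2176
  (237 − 131.6187)²/131.6187 = 84.3742
  (79 − 113.2057)²/113.2057 = 10.3354
  (115 − 186.1756)²/186.1756 = 27.2107
  (81 − 103.2184)²/103.2184 = 4.7826
  (33 − 88.7785)²/88.7785 = 35.0450
  (224 − 146.0032)²/146.0032 = 41.6669
χ² = 45.7525 + 62.2782 + 0.2176 + 84.3742 + 10.3354 + 27.2107 + 4.7826 + 35.0450 + 41.6669 = 311.663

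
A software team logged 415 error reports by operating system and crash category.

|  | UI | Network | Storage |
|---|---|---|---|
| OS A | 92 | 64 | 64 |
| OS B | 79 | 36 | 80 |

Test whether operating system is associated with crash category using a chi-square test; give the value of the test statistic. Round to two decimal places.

Row totals: 220, 195. Column totals: 171, 100, 144. Grand total N = 415.
Expected counts (row total × column total / N):
  OS A, UI: 220×171/415 = 90.651
  OS A, Network: 220×100/415 = 53.012
  OS A, Storage: 220×144/415 = 76.337
  OS B, UI: 195×171/415 = 80.349
  OS B, Network: 195×100/415 = 46.988
  OS B, Storage: 195×144/415 = 67.663
Contributions (O − E)²/E:
  (92 − 90.651)²/90.651 = 0.0201
  (64 − 53.012)²/53.012 = 2.2775
  (64 − 76.337)²/76.337 = 1.9938
  (79 − 80.349)²/80.349 = 0.0226
  (36 − 46.988)²/46.988 = 2.5695
  (80 − 67.663)²/67.663 = 2.2494
χ² = 0.0201 + 2.2775 + 1.9938 + 0.0226 + 2.5695 + 2.2494 = 9.13

9.13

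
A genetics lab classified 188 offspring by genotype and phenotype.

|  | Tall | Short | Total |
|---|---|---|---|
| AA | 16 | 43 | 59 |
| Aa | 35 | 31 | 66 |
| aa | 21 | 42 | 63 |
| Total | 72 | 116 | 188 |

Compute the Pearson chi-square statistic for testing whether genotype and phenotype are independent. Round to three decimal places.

Grand total N = 188.
Expected counts (row total × column total / N):
  AA, Tall: 59×72/188 = 22.5957
  AA, Short: 59×116/188 = 36.4043
  Aa, Tall: 66×72/188 = 25.2766
  Aa, Short: 66×116/188 = 40.7234
  aa, Tall: 63×72/188 = 24.1277
  aa, Short: 63×116/188 = 38.8723
Contributions (O − E)²/E:
  (16 − 22.5957)²/22.5957 = 1.9253
  (43 − 36.4043)²/36.4043 = 1.1950
  (35 − 25.2766)²/25.2766 = 3.7404
  (31 − 40.7234)²/40.7234 = 2.3216
  (21 − 24.1277)²/24.1277 = 0.4054
  (42 − 38.8723)²/38.8723 = 0.2517
χ² = 1.9253 + 1.1950 + 3.7404 + 2.3216 + 0.4054 + 0.2517 = 9.839

9.839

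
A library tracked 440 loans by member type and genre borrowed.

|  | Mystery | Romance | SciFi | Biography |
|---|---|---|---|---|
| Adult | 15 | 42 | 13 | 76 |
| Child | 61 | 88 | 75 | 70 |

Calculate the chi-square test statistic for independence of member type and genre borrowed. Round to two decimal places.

43.15

Row totals: 146, 294. Column totals: 76, 130, 88, 146. Grand total N = 440.
Expected counts (row total × column total / N):
  Adult, Mystery: 146×76/440 = 25.218
  Adult, Romance: 146×130/440 = 43.136
  Adult, SciFi: 146×88/440 = 29.200
  Adult, Biography: 146×146/440 = 48.445
  Child, Mystery: 294×76/440 = 50.782
  Child, Romance: 294×130/440 = 86.864
  Child, SciFi: 294×88/440 = 58.800
  Child, Biography: 294×146/440 = 97.555
Contributions (O − E)²/E:
  (15 − 25.218)²/25.218 = 4.1402
  (42 − 43.136)²/43.136 = 0.0299
  (13 − 29.200)²/29.200 = 8.9877
  (76 − 48.445)²/48.445 = 15.6730
  (61 − 50.782)²/50.782 = 2.0560
  (88 − 86.864)²/86.864 = 0.0149
  (75 − 58.800)²/58.800 = 4.4633
  (70 − 97.555)²/97.555 = 7.7831
χ² = 4.1402 + 0.0299 + 8.9877 + 15.6730 + 2.0560 + 0.0149 + 4.4633 + 7.7831 = 43.15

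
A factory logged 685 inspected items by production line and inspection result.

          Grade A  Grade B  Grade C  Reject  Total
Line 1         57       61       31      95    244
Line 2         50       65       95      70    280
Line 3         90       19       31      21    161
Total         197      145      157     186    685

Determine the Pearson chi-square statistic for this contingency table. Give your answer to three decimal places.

115.816

Grand total N = 685.
Expected counts (row total × column total / N):
  Line 1, Grade A: 244×197/685 = 70.1723
  Line 1, Grade B: 244×145/685 = 51.6496
  Line 1, Grade C: 244×157/685 = 55.9241
  Line 1, Reject: 244×186/685 = 66.2540
  Line 2, Grade A: 280×197/685 = 80.5255
  Line 2, Grade B: 280×145/685 = 59.2701
  Line 2, Grade C: 280×157/685 = 64.1752
  Line 2, Reject: 280×186/685 = 76.0292
  Line 3, Grade A: 161×197/685 = 46.3022
  Line 3, Grade B: 161×145/685 = 34.0803
  Line 3, Grade C: 161×157/685 = 36.9007
  Line 3, Reject: 161×186/685 = 43.7168
Contributions (O − E)²/E:
  (57 − 70.1723)²/70.1723 = 2.4726
  (61 − 51.6496)²/51.6496 = 1.6928
  (31 − 55.9241)²/55.9241 = 11.1081
  (95 − 66.2540)²/66.2540 = 12.4722
  (50 − 80.5255)²/80.5255 = 11.5716
  (65 − 59.2701)²/59.2701 = 0.5539
  (95 − 64.1752)²/64.1752 = 14.8058
  (70 − 76.0292)²/76.0292 = 0.4781
  (90 − 46.3022)²/46.3022 = 41.2399
  (19 − 34.0803)²/34.0803 = 6.6729
  (31 − 36.9007)²/36.9007 = 0.9436
  (21 − 43.7168)²/43.7168 = 11.8045
χ² = 2.4726 + 1.6928 + 11.1081 + 12.4722 + 11.5716 + 0.5539 + 14.8058 + 0.4781 + 41.2399 + 6.6729 + 0.9436 + 11.8045 = 115.816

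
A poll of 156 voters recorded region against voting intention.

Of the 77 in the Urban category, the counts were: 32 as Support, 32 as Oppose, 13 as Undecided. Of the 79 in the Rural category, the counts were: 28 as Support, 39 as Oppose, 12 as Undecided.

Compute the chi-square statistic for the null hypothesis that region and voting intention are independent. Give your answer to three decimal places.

0.971

Row totals: 77, 79. Column totals: 60, 71, 25. Grand total N = 156.
Expected counts (row total × column total / N):
  Urban, Support: 77×60/156 = 29.6154
  Urban, Oppose: 77×71/156 = 35.0449
  Urban, Undecided: 77×25/156 = 12.3397
  Rural, Support: 79×60/156 = 30.3846
  Rural, Oppose: 79×71/156 = 35.9551
  Rural, Undecided: 79×25/156 = 12.6603
Contributions (O − E)²/E:
  (32 − 29.6154)²/29.6154 = 0.1920
  (32 − 35.0449)²/35.0449 = 0.2646
  (13 − 12.3397)²/12.3397 = 0.0353
  (28 − 30.3846)²/30.3846 = 0.1871
  (39 − 35.9551)²/35.9551 = 0.2579
  (12 − 12.6603)²/12.6603 = 0.0344
χ² = 0.1920 + 0.2646 + 0.0353 + 0.1871 + 0.2579 + 0.0344 = 0.971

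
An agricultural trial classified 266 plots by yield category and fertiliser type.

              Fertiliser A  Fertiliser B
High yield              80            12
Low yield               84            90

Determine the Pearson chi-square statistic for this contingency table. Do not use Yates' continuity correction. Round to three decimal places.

Row totals: 92, 174. Column totals: 164, 102. Grand total N = 266.
Expected counts (row total × column total / N):
  High yield, Fertiliser A: 92×164/266 = 56.7218
  High yield, Fertiliser B: 92×102/266 = 35.2782
  Low yield, Fertiliser A: 174×164/266 = 107.2782
  Low yield, Fertiliser B: 174×102/266 = 66.7218
Contributions (O − E)²/E:
  (80 − 56.7218)²/56.7218 = 9.5532
  (12 − 35.2782)²/35.2782 = 15.3600
  (84 − 107.2782)²/107.2782 = 5.0511
  (90 − 66.7218)²/66.7218 = 8.1214
χ² = 9.5532 + 15.3600 + 5.0511 + 8.1214 = 38.086

38.086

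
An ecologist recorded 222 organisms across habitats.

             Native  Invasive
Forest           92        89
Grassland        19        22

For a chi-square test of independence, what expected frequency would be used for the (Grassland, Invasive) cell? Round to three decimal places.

20.500

Row total (Grassland) = 41; column total (Invasive) = 111; grand total N = 222.
Expected count = (row total × column total) / N = 41 × 111 / 222 = 20.500.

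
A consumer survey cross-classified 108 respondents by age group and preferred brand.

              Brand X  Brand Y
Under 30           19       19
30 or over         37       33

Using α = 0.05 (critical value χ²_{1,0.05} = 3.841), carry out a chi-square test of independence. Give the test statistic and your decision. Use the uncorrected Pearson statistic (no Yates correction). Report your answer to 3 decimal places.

Row totals: 38, 70. Column totals: 56, 52. Grand total N = 108.
Expected counts (row total × column total / N):
  Under 30, Brand X: 38×56/108 = 19.7037
  Under 30, Brand Y: 38×52/108 = 18.2963
  30 or over, Brand X: 70×56/108 = 36.2963
  30 or over, Brand Y: 70×52/108 = 33.7037
Contributions (O − E)²/E:
  (19 − 19.7037)²/19.7037 = 0.0251
  (19 − 18.2963)²/18.2963 = 0.0271
  (37 − 36.2963)²/36.2963 = 0.0136
  (33 − 33.7037)²/33.7037 = 0.0147
χ² = 0.0251 + 0.0271 + 0.0136 + 0.0147 = 0.081
df = (2−1)(2−1) = 1. Since 0.081 < 3.841, fail to reject the null hypothesis of independence at α = 0.05.

0.081; fail to reject H₀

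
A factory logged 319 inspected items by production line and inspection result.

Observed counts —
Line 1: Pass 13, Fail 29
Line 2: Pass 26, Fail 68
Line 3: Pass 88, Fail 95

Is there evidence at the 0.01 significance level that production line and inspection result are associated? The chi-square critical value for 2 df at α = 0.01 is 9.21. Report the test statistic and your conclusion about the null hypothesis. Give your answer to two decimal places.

Row totals: 42, 94, 183. Column totals: 127, 192. Grand total N = 319.
Expected counts (row total × column total / N):
  Line 1, Pass: 42×127/319 = 16.721
  Line 1, Fail: 42×192/319 = 25.279
  Line 2, Pass: 94×127/319 = 37.423
  Line 2, Fail: 94×192/319 = 56.577
  Line 3, Pass: 183×127/319 = 72.856
  Line 3, Fail: 183×192/319 = 110.144
Contributions (O − E)²/E:
  (13 − 16.721)²/16.721 = 0.8281
  (29 − 25.279)²/25.279 = 0.5477
  (26 − 37.423)²/37.423 = 3.4868
  (68 − 56.577)²/56.577 = 2.3063
  (88 − 72.856)²/72.856 = 3.1479
  (95 − 110.144)²/110.144 = 2.0822
χ² = 0.8281 + 0.5477 + 3.4868 + 2.3063 + 3.1479 + 2.0822 = 12.40
df = (3−1)(2−1) = 2. Since 12.40 > 9.21, reject the null hypothesis of independence at α = 0.01.

12.40; reject H₀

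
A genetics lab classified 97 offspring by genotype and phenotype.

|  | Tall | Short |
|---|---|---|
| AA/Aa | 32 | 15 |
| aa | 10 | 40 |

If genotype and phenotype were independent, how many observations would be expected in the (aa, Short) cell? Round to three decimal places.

28.351

Row total (aa) = 50; column total (Short) = 55; grand total N = 97.
Expected count = (row total × column total) / N = 50 × 55 / 97 = 28.351.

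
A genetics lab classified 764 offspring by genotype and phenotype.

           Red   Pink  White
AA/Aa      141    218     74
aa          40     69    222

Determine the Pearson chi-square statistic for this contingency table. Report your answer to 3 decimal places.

197.619

Row totals: 433, 331. Column totals: 181, 287, 296. Grand total N = 764.
Expected counts (row total × column total / N):
  AA/Aa, Red: 433×181/764 = 102.58246
  AA/Aa, Pink: 433×287/764 = 162.65838
  AA/Aa, White: 433×296/764 = 167.75916
  aa, Red: 331×181/764 = 78.41754
  aa, Pink: 331×287/764 = 124.34162
  aa, White: 331×296/764 = 128.24084
Contributions (O − E)²/E:
  (141 − 102.58246)²/102.58246 = 14.3875
  (218 − 162.65838)²/162.65838 = 18.8290
  (74 − 167.75916)²/167.75916 = 52.4012
  (40 − 78.41754)²/78.41754 = 18.8211
  (69 − 124.34162)²/124.34162 = 24.6313
  (222 − 128.24084)²/128.24084 = 68.5490
χ² = 14.3875 + 18.8290 + 52.4012 + 18.8211 + 24.6313 + 68.5490 = 197.619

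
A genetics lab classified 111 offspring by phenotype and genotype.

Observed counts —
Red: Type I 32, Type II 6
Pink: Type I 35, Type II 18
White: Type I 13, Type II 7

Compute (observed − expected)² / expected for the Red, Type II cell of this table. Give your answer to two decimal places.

2.00

Row total (Red) = 38; column total (Type II) = 31; N = 111.
Expected count E = 38 × 31 / 111 = 10.6126.
Contribution = (O − E)²/E = (6 − 10.6126)² / 10.6126 = 2.00.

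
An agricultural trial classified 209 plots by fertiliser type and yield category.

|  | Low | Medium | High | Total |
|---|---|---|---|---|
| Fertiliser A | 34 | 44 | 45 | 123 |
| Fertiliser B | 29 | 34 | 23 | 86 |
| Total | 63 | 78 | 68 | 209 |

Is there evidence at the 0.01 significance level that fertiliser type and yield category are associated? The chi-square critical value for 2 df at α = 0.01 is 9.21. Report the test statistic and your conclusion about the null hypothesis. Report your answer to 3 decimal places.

2.319; fail to reject H₀

Grand total N = 209.
Expected counts (row total × column total / N):
  Fertiliser A, Low: 123×63/209 = 37.0766
  Fertiliser A, Medium: 123×78/209 = 45.9043
  Fertiliser A, High: 123×68/209 = 40.0191
  Fertiliser B, Low: 86×63/209 = 25.9234
  Fertiliser B, Medium: 86×78/209 = 32.0957
  Fertiliser B, High: 86×68/209 = 27.9809
Contributions (O − E)²/E:
  (34 − 37.0766)²/37.0766 = 0.2553
  (44 − 45.9043)²/45.9043 = 0.0790
  (45 − 40.0191)²/40.0191 = 0.6199
  (29 − 25.9234)²/25.9234 = 0.3651
  (34 − 32.0957)²/32.0957 = 0.1130
  (23 − 27.9809)²/27.9809 = 0.8867
χ² = 0.2553 + 0.0790 + 0.6199 + 0.3651 + 0.1130 + 0.8867 = 2.319
df = (2−1)(3−1) = 2. Since 2.319 < 9.21, fail to reject the null hypothesis of independence at α = 0.01.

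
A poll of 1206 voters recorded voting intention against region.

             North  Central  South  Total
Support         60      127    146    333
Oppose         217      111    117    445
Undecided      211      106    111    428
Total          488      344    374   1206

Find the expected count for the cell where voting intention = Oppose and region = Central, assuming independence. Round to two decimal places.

126.93

Row total (Oppose) = 445; column total (Central) = 344; grand total N = 1206.
Expected count = (row total × column total) / N = 445 × 344 / 1206 = 126.93.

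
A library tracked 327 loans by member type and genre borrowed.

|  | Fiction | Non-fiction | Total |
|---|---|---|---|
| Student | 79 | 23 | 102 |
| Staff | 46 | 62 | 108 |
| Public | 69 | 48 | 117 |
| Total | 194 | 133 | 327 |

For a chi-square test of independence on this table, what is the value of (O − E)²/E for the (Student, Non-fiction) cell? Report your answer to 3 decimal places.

Row total (Student) = 102; column total (Non-fiction) = 133; N = 327.
Expected count E = 102 × 133 / 327 = 41.4862.
Contribution = (O − E)²/E = (23 − 41.4862)² / 41.4862 = 8.237.

8.237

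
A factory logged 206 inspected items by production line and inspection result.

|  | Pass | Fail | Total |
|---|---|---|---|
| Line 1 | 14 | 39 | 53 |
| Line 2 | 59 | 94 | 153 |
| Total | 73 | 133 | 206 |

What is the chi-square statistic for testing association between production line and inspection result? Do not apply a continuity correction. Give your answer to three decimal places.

Grand total N = 206.
Expected counts (row total × column total / N):
  Line 1, Pass: 53×73/206 = 18.7816
  Line 1, Fail: 53×133/206 = 34.2184
  Line 2, Pass: 153×73/206 = 54.2184
  Line 2, Fail: 153×133/206 = 98.7816
Contributions (O − E)²/E:
  (14 − 18.7816)²/18.7816 = 1.2173
  (39 − 34.2184)²/34.2184 = 0.6682
  (59 − 54.2184)²/54.2184 = 0.4217
  (94 − 98.7816)²/98.7816 = 0.2315
χ² = 1.2173 + 0.6682 + 0.4217 + 0.2315 = 2.539

2.539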